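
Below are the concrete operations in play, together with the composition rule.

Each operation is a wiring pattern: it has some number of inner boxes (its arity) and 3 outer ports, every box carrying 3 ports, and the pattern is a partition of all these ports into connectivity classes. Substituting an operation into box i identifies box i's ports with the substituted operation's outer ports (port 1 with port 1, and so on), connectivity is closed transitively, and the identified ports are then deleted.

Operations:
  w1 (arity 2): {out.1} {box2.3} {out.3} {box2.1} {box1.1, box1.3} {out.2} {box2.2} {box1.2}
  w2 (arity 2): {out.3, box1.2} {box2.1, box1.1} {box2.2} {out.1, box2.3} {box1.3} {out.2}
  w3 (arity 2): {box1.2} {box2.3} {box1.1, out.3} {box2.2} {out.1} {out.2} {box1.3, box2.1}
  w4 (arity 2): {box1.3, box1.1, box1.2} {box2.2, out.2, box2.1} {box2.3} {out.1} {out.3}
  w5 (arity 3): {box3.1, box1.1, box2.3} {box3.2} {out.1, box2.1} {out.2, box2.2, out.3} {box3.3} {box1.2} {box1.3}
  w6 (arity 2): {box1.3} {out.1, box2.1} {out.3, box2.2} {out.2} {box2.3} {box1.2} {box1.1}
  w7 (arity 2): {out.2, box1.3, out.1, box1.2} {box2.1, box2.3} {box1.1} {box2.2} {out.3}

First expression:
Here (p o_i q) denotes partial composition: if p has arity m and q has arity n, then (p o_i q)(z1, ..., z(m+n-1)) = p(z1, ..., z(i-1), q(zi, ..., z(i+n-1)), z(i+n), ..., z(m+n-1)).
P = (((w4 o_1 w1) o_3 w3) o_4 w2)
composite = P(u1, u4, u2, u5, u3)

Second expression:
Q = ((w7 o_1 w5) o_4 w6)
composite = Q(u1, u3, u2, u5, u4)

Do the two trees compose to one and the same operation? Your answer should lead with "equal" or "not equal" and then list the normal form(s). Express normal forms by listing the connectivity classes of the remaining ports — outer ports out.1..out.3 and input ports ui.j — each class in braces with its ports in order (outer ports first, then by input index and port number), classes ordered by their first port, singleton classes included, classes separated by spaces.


In normal form, the first expression is {out.1} {out.2} {out.3} {u1.1, u1.3} {u1.2} {u2.1} {u2.2} {u2.3, u3.3} {u3.1, u5.1} {u3.2} {u4.1} {u4.2} {u4.3} {u5.2} {u5.3}
In normal form, the second expression is {out.1, out.2, u3.2} {out.3} {u1.1, u2.1, u3.3} {u1.2} {u1.3} {u2.2} {u2.3} {u3.1} {u4.1, u4.2} {u4.3} {u5.1} {u5.2} {u5.3}
Different reductions; not equal.

not equal; the first gives {out.1} {out.2} {out.3} {u1.1, u1.3} {u1.2} {u2.1} {u2.2} {u2.3, u3.3} {u3.1, u5.1} {u3.2} {u4.1} {u4.2} {u4.3} {u5.2} {u5.3} and the second {out.1, out.2, u3.2} {out.3} {u1.1, u2.1, u3.3} {u1.2} {u1.3} {u2.2} {u2.3} {u3.1} {u4.1, u4.2} {u4.3} {u5.1} {u5.2} {u5.3}


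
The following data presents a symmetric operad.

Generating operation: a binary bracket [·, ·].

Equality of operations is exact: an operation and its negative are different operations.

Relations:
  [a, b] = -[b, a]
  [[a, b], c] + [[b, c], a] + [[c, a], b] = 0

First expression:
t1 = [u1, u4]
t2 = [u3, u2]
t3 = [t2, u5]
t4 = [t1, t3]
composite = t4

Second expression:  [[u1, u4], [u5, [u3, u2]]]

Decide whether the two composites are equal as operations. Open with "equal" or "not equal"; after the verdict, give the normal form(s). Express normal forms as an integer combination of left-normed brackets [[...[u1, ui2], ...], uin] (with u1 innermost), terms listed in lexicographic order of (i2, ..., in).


not equal — first -[[[[u1, u4], u2], u3], u5] + [[[[u1, u4], u3], u2], u5] + [[[[u1, u4], u5], u2], u3] - [[[[u1, u4], u5], u3], u2], second [[[[u1, u4], u2], u3], u5] - [[[[u1, u4], u3], u2], u5] - [[[[u1, u4], u5], u2], u3] + [[[[u1, u4], u5], u3], u2]


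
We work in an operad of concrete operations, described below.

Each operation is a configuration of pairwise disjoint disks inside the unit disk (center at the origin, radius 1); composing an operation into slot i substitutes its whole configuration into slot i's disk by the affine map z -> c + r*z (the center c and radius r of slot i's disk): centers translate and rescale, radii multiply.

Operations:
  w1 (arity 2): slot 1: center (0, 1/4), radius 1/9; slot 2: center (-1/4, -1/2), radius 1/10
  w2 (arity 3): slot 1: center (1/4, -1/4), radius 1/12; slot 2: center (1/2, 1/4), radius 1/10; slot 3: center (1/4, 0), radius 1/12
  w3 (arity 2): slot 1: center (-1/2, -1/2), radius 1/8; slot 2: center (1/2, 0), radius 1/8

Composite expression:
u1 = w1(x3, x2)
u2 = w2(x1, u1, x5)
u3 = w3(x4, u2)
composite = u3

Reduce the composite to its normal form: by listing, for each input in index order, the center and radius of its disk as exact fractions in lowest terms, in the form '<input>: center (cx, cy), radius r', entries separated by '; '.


x1: center (17/32, -1/32), radius 1/96; x2: center (179/320, 1/40), radius 1/800; x3: center (9/16, 11/320), radius 1/720; x4: center (-1/2, -1/2), radius 1/8; x5: center (17/32, 0), radius 1/96

Follow each x-input down from w3: c' goes to c + r*c', radius to r*r'.
for x4, the 1-step affine chain lands on center (-1/2, -1/2), radius 1/8
for x1, the 2-step affine chain lands on center (17/32, -1/32), radius 1/96
for x3, the 3-step affine chain lands on center (9/16, 11/320), radius 1/720
for x2, the 3-step affine chain lands on center (179/320, 1/40), radius 1/800
for x5, the 2-step affine chain lands on center (17/32, 0), radius 1/96


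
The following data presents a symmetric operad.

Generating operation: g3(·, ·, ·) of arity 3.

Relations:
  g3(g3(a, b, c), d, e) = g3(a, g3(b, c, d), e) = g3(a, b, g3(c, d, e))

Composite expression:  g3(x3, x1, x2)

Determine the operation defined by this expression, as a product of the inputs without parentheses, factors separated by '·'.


All parenthesizations of g3 agree; list the x-inputs left to right.
g3(x3, x1, x2) flattens to x3 · x1 · x2

x3 · x1 · x2


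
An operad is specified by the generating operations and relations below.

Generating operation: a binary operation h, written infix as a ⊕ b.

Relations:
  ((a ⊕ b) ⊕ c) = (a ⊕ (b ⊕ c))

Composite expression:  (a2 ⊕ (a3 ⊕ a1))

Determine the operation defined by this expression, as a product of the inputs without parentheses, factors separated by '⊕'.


a2 ⊕ a3 ⊕ a1

Key point: h is associative — brackets drop, the a-order remains.
(a3 ⊕ a1) flattens to a3 ⊕ a1
(a2 ⊕ (a3 ⊕ a1)) flattens to a2 ⊕ a3 ⊕ a1


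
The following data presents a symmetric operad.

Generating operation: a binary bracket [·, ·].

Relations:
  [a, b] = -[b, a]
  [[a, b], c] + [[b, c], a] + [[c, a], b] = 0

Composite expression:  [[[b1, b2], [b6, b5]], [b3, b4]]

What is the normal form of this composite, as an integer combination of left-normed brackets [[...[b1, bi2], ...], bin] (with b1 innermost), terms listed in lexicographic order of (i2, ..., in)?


-[[[[[b1, b2], b5], b6], b3], b4] + [[[[[b1, b2], b5], b6], b4], b3] + [[[[[b1, b2], b6], b5], b3], b4] - [[[[[b1, b2], b6], b5], b4], b3]

Skip Jacobi rewriting: expand, keep b1-initial words, read off terms.
Composite bracket: [[[b1, b2], [b6, b5]], [b3, b4]]
Each bracket splits as ab - ba, giving 32 signed words (2^5 = 32).
Collect the words opening with b1:
  the word b1b2b5b6b3b4 carries sign -1 and contributes -[[[[[b1, b2], b5], b6], b3], b4]
  the word b1b2b5b6b4b3 carries sign +1 and contributes +[[[[[b1, b2], b5], b6], b4], b3]
  the word b1b2b6b5b3b4 carries sign +1 and contributes +[[[[[b1, b2], b6], b5], b3], b4]
  the word b1b2b6b5b4b3 carries sign -1 and contributes -[[[[[b1, b2], b6], b5], b4], b3]


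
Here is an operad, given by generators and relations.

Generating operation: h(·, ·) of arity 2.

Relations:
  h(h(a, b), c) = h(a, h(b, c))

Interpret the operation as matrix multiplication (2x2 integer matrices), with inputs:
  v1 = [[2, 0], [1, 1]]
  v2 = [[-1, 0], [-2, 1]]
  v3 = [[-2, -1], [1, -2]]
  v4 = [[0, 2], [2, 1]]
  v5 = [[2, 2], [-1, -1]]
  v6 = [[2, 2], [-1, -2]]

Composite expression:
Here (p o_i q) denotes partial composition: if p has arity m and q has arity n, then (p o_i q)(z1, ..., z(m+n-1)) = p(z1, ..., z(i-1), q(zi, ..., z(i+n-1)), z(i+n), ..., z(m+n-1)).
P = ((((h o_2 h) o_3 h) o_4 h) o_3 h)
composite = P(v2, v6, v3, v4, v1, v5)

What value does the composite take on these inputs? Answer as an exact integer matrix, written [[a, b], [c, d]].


h(v3, v4) = [[-2, -5], [-4, 0]]
h(v1, v5) = [[4, 4], [1, 1]]
h(h(v3, v4), h(v1, v5)) = [[-13, -13], [-16, -16]]
h(v6, h(h(v3, v4), h(v1, v5))) = [[-58, -58], [45, 45]]
h(v2, h(v6, h(h(v3, v4), h(v1, v5)))) = [[58, 58], [161, 161]]

[[58, 58], [161, 161]]


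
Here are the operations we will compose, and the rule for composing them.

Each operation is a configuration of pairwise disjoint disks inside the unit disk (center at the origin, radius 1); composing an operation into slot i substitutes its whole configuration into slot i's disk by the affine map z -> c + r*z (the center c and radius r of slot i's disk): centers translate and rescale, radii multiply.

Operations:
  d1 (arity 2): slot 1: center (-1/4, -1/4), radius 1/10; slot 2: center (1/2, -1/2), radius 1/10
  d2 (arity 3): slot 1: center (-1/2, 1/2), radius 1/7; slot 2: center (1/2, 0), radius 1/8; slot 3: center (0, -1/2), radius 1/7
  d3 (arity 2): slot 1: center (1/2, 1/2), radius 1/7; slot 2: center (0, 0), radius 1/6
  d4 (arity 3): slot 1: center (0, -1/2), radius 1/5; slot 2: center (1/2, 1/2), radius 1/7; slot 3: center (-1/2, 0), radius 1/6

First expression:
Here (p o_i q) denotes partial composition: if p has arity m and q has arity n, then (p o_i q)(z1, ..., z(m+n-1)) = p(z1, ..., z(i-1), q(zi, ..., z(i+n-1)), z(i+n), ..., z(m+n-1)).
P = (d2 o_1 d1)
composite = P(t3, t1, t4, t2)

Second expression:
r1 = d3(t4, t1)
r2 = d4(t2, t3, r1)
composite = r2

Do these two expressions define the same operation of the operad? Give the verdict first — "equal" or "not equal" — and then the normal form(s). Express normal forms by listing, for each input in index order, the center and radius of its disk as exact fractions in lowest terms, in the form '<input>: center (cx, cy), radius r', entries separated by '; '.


not equal; the first gives t1: center (-3/7, 3/7), radius 1/70; t2: center (0, -1/2), radius 1/7; t3: center (-15/28, 13/28), radius 1/70; t4: center (1/2, 0), radius 1/8 and the second t1: center (-1/2, 0), radius 1/36; t2: center (0, -1/2), radius 1/5; t3: center (1/2, 1/2), radius 1/7; t4: center (-5/12, 1/12), radius 1/42

Reducing the first expression gives t1: center (-3/7, 3/7), radius 1/70; t2: center (0, -1/2), radius 1/7; t3: center (-15/28, 13/28), radius 1/70; t4: center (1/2, 0), radius 1/8
Reducing the second expression gives t1: center (-1/2, 0), radius 1/36; t2: center (0, -1/2), radius 1/5; t3: center (1/2, 1/2), radius 1/7; t4: center (-5/12, 1/12), radius 1/42
No match — not equal.


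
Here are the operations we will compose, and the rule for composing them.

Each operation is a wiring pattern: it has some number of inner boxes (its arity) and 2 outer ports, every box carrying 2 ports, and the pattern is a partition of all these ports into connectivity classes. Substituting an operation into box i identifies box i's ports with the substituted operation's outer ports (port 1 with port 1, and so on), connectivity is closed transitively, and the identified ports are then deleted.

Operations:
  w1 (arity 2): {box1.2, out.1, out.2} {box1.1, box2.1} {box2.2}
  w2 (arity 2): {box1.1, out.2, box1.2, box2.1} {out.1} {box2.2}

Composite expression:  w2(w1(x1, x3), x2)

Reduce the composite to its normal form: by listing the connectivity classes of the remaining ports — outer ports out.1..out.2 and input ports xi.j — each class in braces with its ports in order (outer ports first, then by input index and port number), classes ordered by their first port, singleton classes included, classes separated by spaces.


{out.1} {out.2, x1.2, x2.1} {x1.1, x3.1} {x2.2} {x3.2}

Connectivity passes through glued w2-boundaries; trace each wire chain.
the subtree at w1 composes to {out.1, out.2, x1.2} {x1.1, x3.1} {x3.2} on (x1, x3); out.j = own outer ports
the subtree at w2 composes to {out.1} {out.2, x1.2, x2.1} {x1.1, x3.1} {x2.2} {x3.2} on (x1, x3, x2); out.j = own outer ports


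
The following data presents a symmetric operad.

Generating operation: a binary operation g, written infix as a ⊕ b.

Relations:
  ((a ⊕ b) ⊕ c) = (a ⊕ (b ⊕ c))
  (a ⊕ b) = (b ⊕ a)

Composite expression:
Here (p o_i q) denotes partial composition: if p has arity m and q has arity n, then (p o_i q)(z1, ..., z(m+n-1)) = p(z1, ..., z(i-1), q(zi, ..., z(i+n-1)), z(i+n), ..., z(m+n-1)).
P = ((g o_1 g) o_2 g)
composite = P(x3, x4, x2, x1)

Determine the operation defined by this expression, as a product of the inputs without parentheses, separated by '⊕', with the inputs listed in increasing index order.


Both nesting and order wash out for g; what remains is which x's occur.
(x4 ⊕ x2) flattens to x4 ⊕ x2
(x3 ⊕ (x4 ⊕ x2)) flattens to x3 ⊕ x4 ⊕ x2
((x3 ⊕ (x4 ⊕ x2)) ⊕ x1) flattens to x3 ⊕ x4 ⊕ x2 ⊕ x1
the factors in increasing index order: x1 ⊕ x2 ⊕ x3 ⊕ x4

x1 ⊕ x2 ⊕ x3 ⊕ x4


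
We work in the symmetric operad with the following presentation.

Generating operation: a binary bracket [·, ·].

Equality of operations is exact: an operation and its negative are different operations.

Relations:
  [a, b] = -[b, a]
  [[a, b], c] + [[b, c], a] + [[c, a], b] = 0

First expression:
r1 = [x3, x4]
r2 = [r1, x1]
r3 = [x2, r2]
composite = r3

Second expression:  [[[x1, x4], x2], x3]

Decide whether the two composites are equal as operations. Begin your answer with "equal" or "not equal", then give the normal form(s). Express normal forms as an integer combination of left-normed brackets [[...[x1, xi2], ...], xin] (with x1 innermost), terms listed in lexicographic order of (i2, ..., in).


The first expression, normalized: [[[x1, x3], x4], x2] - [[[x1, x4], x3], x2]
The second expression, normalized: [[[x1, x4], x2], x3]
Different reductions; not equal.

not equal — first [[[x1, x3], x4], x2] - [[[x1, x4], x3], x2], second [[[x1, x4], x2], x3]


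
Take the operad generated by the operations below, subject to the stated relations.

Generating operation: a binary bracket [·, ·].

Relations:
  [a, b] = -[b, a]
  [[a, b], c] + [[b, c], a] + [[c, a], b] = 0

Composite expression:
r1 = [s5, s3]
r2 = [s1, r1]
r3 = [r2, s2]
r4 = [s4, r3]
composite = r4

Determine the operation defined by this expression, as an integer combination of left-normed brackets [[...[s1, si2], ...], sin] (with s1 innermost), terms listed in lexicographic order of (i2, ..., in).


[[[[s1, s3], s5], s2], s4] - [[[[s1, s5], s3], s2], s4]


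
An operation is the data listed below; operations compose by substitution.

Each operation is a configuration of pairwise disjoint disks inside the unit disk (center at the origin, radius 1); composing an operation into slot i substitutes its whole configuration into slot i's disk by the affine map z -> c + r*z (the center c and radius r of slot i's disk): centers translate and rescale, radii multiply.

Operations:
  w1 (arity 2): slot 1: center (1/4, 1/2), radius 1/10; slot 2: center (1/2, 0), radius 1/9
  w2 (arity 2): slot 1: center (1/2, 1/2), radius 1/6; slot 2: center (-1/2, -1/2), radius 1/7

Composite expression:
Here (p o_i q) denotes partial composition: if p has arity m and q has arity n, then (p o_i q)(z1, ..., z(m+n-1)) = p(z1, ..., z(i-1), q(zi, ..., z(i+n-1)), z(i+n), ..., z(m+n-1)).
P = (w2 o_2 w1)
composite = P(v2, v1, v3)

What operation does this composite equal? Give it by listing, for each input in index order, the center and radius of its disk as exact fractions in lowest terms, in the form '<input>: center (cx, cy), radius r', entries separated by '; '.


Only the slot chain above each v matters under w2; compose those maps.
tracing v2 down its 1-map path: center (1/2, 1/2), radius 1/6
tracing v1 down its 2-map path: center (-13/28, -3/7), radius 1/70
tracing v3 down its 2-map path: center (-3/7, -1/2), radius 1/63

v1: center (-13/28, -3/7), radius 1/70; v2: center (1/2, 1/2), radius 1/6; v3: center (-3/7, -1/2), radius 1/63


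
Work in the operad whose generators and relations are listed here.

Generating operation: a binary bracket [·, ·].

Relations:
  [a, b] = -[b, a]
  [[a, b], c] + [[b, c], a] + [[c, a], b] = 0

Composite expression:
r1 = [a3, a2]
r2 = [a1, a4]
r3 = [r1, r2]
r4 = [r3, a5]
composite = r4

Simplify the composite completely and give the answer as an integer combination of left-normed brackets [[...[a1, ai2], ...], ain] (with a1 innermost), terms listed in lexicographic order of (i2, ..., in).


[[[[a1, a4], a2], a3], a5] - [[[[a1, a4], a3], a2], a5]

In the tensor algebra, words opening a1 carry the a1-anchored form.
Composite bracket: [[[a3, a2], [a1, a4]], a5]
Full expansion: 16 signed words from ab - ba (2^4 = 16).
Only words starting with a1 matter:
  from a1a4a2a3a5, sign +1: term +[[[[a1, a4], a2], a3], a5]
  from a1a4a3a2a5, sign -1: term -[[[[a1, a4], a3], a2], a5]


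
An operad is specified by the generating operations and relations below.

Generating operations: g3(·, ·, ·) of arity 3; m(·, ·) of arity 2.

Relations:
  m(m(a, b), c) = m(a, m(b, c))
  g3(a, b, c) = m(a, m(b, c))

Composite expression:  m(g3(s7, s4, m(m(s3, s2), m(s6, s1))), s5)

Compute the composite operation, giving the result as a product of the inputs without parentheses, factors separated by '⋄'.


s7 ⋄ s4 ⋄ s3 ⋄ s2 ⋄ s6 ⋄ s1 ⋄ s5

Under associativity of m, the answer is the s's in reading order.
m(s3, s2) collapses to s3 ⋄ s2
m(s6, s1) collapses to s6 ⋄ s1
m(m(s3, s2), m(s6, s1)) collapses to s3 ⋄ s2 ⋄ s6 ⋄ s1
g3(s7, s4, m(m(s3, s2), m(s6, s1))) collapses to s7 ⋄ s4 ⋄ s3 ⋄ s2 ⋄ s6 ⋄ s1
m(g3(s7, s4, m(m(s3, s2), m(s6, s1))), s5) collapses to s7 ⋄ s4 ⋄ s3 ⋄ s2 ⋄ s6 ⋄ s1 ⋄ s5


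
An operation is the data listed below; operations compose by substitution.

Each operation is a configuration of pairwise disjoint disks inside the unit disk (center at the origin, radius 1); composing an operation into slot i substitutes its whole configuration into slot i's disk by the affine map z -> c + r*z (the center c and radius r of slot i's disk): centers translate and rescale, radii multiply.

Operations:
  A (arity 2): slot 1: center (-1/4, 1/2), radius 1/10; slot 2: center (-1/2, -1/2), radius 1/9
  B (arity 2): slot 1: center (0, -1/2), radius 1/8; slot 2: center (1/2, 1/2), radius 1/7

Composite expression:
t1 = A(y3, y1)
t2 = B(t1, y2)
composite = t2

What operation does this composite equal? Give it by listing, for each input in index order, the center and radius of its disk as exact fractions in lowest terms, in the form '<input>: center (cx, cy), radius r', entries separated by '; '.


y1: center (-1/16, -9/16), radius 1/72; y2: center (1/2, 1/2), radius 1/7; y3: center (-1/32, -7/16), radius 1/80

Below B, radii multiply path by path; the y-disk centers shift.
y3: after 2 affine steps, its disk has center (-1/32, -7/16), radius 1/80
y1: after 2 affine steps, its disk has center (-1/16, -9/16), radius 1/72
y2: after 1 affine step, its disk has center (1/2, 1/2), radius 1/7


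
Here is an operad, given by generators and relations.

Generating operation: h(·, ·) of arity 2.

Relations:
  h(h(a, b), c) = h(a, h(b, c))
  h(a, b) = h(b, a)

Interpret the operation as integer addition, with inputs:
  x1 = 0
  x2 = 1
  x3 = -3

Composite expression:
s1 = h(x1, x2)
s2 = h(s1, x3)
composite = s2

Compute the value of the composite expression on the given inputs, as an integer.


h(x1, x2) = 1
h(h(x1, x2), x3) = -2

-2


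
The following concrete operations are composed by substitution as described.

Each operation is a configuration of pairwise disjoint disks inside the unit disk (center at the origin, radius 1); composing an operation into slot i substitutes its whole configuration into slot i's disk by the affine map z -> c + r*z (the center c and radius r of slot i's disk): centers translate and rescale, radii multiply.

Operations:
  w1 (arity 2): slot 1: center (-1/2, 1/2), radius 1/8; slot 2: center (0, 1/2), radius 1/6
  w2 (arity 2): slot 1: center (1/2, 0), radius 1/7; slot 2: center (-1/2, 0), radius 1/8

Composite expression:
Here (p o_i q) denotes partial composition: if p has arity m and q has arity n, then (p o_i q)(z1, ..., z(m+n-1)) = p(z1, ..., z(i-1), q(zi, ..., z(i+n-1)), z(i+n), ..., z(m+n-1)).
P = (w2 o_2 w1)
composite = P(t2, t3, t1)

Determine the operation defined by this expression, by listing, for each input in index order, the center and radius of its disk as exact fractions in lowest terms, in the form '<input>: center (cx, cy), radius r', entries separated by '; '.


t1: center (-1/2, 1/16), radius 1/48; t2: center (1/2, 0), radius 1/7; t3: center (-9/16, 1/16), radius 1/64


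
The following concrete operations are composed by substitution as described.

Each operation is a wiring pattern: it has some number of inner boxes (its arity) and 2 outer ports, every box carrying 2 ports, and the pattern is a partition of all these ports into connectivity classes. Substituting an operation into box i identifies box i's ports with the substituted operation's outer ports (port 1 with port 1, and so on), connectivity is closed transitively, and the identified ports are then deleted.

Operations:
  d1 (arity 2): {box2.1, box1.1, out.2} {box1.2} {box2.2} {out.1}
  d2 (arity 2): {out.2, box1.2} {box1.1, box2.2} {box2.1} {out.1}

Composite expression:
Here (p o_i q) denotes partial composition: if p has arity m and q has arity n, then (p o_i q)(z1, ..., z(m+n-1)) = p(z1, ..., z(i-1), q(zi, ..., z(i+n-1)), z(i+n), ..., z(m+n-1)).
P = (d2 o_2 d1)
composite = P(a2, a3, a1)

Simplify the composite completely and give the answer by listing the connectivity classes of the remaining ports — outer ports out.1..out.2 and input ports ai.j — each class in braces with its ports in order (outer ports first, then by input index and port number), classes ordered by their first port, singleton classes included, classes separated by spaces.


{out.1} {out.2, a2.2} {a1.1, a2.1, a3.1} {a1.2} {a3.2}

Treat the ports identified at d2 as solder joints: merge, then drop.
after d1, the pattern on (a3, a1) reads {out.1} {out.2, a1.1, a3.1} {a1.2} {a3.2} (out.j = its outer ports)
after d2, the pattern on (a2, a3, a1) reads {out.1} {out.2, a2.2} {a1.1, a2.1, a3.1} {a1.2} {a3.2} (out.j = its outer ports)


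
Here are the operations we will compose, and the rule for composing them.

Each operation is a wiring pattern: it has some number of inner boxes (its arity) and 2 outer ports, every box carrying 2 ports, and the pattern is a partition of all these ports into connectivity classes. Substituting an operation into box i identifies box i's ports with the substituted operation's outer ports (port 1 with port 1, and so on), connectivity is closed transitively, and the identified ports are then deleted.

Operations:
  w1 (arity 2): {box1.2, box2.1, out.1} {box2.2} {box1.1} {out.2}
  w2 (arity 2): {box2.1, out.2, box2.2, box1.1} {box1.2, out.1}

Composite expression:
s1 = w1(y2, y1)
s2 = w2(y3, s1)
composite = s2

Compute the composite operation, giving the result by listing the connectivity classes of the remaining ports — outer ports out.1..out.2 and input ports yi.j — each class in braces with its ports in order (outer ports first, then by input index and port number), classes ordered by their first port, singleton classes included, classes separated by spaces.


{out.1, y3.2} {out.2, y1.1, y2.2, y3.1} {y1.2} {y2.1}

Two ports join when wires chain via w2-identified ports.
composing w1 on (y2, y1), with out.j its own outer ports: {out.1, y1.1, y2.2} {out.2} {y1.2} {y2.1}
composing w2 on (y3, y2, y1), with out.j its own outer ports: {out.1, y3.2} {out.2, y1.1, y2.2, y3.1} {y1.2} {y2.1}


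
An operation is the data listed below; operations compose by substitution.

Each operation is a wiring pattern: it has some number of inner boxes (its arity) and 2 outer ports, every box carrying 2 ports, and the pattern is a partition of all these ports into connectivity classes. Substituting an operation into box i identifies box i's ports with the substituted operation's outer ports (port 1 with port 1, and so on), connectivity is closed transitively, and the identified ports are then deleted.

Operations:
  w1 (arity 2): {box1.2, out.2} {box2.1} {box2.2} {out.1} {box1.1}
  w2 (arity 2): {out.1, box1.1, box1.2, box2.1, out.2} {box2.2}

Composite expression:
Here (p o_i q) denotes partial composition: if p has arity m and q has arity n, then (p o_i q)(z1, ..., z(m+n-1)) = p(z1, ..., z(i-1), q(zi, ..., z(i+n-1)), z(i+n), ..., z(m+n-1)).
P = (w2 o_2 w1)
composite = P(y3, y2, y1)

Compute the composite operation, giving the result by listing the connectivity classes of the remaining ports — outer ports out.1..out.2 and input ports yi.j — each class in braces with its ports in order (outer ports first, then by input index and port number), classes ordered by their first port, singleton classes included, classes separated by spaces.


{out.1, out.2, y3.1, y3.2} {y1.1} {y1.2} {y2.1} {y2.2}


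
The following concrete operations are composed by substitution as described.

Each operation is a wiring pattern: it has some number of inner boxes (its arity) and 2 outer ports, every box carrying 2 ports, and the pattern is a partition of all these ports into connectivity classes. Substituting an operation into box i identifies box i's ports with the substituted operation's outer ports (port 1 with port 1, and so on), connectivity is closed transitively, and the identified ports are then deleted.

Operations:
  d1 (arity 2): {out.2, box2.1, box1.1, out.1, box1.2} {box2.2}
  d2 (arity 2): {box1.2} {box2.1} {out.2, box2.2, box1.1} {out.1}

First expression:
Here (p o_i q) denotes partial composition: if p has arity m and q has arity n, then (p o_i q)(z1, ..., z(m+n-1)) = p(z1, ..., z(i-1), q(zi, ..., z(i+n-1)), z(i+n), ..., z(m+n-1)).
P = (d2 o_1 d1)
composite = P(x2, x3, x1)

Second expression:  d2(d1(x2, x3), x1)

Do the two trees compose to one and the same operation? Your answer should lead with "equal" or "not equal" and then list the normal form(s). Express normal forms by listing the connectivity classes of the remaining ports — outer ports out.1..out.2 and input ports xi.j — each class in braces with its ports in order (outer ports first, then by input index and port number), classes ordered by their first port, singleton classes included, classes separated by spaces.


The first expression, normalized: {out.1} {out.2, x1.2, x2.1, x2.2, x3.1} {x1.1} {x3.2}
The second expression, normalized: {out.1} {out.2, x1.2, x2.1, x2.2, x3.1} {x1.1} {x3.2}
Both agree, so they are equal.

equal; both compose to {out.1} {out.2, x1.2, x2.1, x2.2, x3.1} {x1.1} {x3.2}


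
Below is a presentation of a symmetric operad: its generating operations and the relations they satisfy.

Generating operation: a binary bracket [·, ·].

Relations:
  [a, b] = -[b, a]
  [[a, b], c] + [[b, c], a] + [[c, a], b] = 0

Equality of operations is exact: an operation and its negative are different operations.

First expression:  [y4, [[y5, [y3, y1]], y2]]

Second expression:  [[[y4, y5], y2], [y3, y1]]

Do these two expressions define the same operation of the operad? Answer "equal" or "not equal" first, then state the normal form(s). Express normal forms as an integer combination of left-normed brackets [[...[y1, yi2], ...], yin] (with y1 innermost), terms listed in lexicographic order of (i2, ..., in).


not equal — first -[[[[y1, y3], y5], y2], y4], second -[[[[y1, y3], y2], y4], y5] + [[[[y1, y3], y2], y5], y4] + [[[[y1, y3], y4], y5], y2] - [[[[y1, y3], y5], y4], y2]

Reducing the first expression gives -[[[[y1, y3], y5], y2], y4]
Reducing the second expression gives -[[[[y1, y3], y2], y4], y5] + [[[[y1, y3], y2], y5], y4] + [[[[y1, y3], y4], y5], y2] - [[[[y1, y3], y5], y4], y2]
Different reductions; not equal.


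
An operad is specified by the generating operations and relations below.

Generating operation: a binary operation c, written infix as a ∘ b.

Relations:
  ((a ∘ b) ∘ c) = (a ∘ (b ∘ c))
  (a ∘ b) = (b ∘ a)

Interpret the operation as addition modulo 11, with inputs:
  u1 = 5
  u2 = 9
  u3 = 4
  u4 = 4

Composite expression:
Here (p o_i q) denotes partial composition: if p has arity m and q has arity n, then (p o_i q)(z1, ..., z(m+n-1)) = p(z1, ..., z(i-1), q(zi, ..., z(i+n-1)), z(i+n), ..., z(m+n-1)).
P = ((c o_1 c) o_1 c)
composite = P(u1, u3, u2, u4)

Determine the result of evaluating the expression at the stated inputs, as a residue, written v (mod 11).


0 (mod 11)

(u1 ∘ u3) = 9
((u1 ∘ u3) ∘ u2) = 7
(((u1 ∘ u3) ∘ u2) ∘ u4) = 0


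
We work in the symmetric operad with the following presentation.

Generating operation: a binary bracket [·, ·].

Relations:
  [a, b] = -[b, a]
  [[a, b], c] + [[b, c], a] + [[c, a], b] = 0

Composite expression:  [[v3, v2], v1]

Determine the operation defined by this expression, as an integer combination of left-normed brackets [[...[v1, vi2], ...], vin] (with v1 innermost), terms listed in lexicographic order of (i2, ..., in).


[[v1, v2], v3] - [[v1, v3], v2]


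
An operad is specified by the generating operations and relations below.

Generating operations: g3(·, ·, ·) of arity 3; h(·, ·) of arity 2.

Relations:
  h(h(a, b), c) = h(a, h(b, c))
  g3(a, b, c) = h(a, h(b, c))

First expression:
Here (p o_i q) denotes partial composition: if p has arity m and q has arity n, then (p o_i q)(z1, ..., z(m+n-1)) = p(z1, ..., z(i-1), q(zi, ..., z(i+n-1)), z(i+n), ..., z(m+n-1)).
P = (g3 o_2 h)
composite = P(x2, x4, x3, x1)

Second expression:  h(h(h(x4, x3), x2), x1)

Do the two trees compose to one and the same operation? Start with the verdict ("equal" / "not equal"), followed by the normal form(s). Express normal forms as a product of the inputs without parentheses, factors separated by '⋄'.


Normal form of the first expression: x2 ⋄ x4 ⋄ x3 ⋄ x1
Normal form of the second expression: x4 ⋄ x3 ⋄ x2 ⋄ x1
The forms do not match — not equal.

not equal: they reduce to x2 ⋄ x4 ⋄ x3 ⋄ x1 and x4 ⋄ x3 ⋄ x2 ⋄ x1


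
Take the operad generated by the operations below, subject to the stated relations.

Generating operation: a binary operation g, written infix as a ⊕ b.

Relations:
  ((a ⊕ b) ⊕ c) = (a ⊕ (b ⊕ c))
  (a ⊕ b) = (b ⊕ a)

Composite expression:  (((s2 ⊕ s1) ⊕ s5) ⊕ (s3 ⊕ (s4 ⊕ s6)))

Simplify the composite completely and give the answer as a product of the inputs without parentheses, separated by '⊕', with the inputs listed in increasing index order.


Key point: g commutes, so take the s-inputs in any fixed order.
(s2 ⊕ s1) collapses to s2 ⊕ s1
((s2 ⊕ s1) ⊕ s5) collapses to s2 ⊕ s1 ⊕ s5
(s4 ⊕ s6) collapses to s4 ⊕ s6
(s3 ⊕ (s4 ⊕ s6)) collapses to s3 ⊕ s4 ⊕ s6
(((s2 ⊕ s1) ⊕ s5) ⊕ (s3 ⊕ (s4 ⊕ s6))) collapses to s2 ⊕ s1 ⊕ s5 ⊕ s3 ⊕ s4 ⊕ s6
rearranged into index order: s1 ⊕ s2 ⊕ s3 ⊕ s4 ⊕ s5 ⊕ s6

s1 ⊕ s2 ⊕ s3 ⊕ s4 ⊕ s5 ⊕ s6


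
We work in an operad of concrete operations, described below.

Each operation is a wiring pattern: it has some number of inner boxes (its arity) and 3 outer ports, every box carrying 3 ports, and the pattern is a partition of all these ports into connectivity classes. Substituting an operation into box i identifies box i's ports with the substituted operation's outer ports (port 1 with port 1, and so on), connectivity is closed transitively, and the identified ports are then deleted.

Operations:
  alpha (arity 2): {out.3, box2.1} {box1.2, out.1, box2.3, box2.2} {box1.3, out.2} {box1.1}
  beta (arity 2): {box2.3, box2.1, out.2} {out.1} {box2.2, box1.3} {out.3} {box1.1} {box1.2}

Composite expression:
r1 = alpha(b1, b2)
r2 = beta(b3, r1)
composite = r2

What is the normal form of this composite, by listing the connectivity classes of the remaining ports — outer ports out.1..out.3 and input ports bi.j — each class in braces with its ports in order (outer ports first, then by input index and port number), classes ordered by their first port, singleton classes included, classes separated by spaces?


{out.1} {out.2, b1.2, b2.1, b2.2, b2.3} {out.3} {b1.1} {b1.3, b3.3} {b3.1} {b3.2}

Reachability decides: close wires over beta-identified ports.
composing alpha on (b1, b2), with out.j its own outer ports: {out.1, b1.2, b2.2, b2.3} {out.2, b1.3} {out.3, b2.1} {b1.1}
composing beta on (b3, b1, b2), with out.j its own outer ports: {out.1} {out.2, b1.2, b2.1, b2.2, b2.3} {out.3} {b1.1} {b1.3, b3.3} {b3.1} {b3.2}


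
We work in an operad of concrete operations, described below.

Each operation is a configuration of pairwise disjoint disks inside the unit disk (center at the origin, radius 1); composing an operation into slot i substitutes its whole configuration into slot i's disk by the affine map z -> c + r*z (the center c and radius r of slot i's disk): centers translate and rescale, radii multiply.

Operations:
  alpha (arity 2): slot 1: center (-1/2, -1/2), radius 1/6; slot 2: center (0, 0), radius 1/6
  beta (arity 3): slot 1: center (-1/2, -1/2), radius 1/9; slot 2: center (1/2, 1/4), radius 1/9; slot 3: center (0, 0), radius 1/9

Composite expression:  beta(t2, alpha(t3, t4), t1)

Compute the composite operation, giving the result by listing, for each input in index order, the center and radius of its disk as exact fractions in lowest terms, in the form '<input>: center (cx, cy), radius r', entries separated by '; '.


Each t-disk chains the slot maps above it in beta; radii multiply.
input t2: composing its 1 substitution step yields center (-1/2, -1/2), radius 1/9
input t3: composing its 2 substitution steps yields center (4/9, 7/36), radius 1/54
input t4: composing its 2 substitution steps yields center (1/2, 1/4), radius 1/54
input t1: composing its 1 substitution step yields center (0, 0), radius 1/9

t1: center (0, 0), radius 1/9; t2: center (-1/2, -1/2), radius 1/9; t3: center (4/9, 7/36), radius 1/54; t4: center (1/2, 1/4), radius 1/54


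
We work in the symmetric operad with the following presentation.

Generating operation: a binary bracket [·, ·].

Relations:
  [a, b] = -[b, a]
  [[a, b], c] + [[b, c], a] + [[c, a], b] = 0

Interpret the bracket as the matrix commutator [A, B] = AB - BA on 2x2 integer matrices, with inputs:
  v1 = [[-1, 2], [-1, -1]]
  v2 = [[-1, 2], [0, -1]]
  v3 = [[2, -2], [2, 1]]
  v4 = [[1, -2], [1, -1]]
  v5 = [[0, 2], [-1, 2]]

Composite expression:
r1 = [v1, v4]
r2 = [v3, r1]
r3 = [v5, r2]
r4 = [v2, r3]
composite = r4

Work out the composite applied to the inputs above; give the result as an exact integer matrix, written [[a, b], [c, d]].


[[-40, 0], [0, 40]]

[v1, v4] = [[0, -4], [-2, 0]]
[v3, [v1, v4]] = [[12, -4], [2, -12]]
[v5, [v3, [v1, v4]]] = [[0, -40], [-20, 0]]
[v2, [v5, [v3, [v1, v4]]]] = [[-40, 0], [0, 40]]


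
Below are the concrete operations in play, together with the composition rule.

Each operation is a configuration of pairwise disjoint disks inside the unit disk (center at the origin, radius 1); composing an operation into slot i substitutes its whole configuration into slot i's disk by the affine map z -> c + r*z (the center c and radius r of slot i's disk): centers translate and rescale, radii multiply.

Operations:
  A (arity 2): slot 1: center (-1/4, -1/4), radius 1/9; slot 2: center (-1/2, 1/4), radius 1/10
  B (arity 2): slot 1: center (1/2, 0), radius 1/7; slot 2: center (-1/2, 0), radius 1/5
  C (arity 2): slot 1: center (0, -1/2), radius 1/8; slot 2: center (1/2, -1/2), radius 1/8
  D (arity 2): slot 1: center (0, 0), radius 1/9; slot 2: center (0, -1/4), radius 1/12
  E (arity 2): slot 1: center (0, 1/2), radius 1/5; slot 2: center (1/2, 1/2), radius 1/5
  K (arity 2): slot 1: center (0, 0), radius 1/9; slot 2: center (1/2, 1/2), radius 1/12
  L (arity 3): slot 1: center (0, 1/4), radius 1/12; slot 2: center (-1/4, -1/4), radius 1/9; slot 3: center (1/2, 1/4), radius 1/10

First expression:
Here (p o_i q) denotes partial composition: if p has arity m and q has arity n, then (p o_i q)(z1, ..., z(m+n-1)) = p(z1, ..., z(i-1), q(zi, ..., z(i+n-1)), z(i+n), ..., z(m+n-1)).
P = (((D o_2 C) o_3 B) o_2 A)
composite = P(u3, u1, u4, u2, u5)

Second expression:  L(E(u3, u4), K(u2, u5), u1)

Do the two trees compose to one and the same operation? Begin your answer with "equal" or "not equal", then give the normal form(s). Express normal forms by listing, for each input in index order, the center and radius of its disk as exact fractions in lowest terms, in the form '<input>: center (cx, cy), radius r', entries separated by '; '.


not equal: they reduce to u1: center (-1/384, -113/384), radius 1/864; u2: center (3/64, -7/24), radius 1/672; u3: center (0, 0), radius 1/9; u4: center (-1/192, -37/128), radius 1/960; u5: center (7/192, -7/24), radius 1/480 and u1: center (1/2, 1/4), radius 1/10; u2: center (-1/4, -1/4), radius 1/81; u3: center (0, 7/24), radius 1/60; u4: center (1/24, 7/24), radius 1/60; u5: center (-7/36, -7/36), radius 1/108


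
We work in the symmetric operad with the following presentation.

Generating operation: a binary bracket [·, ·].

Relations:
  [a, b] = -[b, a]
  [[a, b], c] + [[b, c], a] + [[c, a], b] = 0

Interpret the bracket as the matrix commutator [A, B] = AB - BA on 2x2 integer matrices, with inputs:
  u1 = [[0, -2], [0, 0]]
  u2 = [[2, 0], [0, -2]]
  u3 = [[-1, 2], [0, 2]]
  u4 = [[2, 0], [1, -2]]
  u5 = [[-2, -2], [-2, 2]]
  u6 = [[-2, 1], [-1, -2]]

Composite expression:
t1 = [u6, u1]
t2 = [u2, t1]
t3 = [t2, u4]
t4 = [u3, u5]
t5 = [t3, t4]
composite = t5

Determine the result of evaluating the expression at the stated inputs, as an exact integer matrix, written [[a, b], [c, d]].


[u6, u1] = [[-2, 0], [0, 2]]
[u2, [u6, u1]] = [[0, 0], [0, 0]]
[[u2, [u6, u1]], u4] = [[0, 0], [0, 0]]
[u3, u5] = [[-4, 14], [-6, 4]]
[[[u2, [u6, u1]], u4], [u3, u5]] = [[0, 0], [0, 0]]

[[0, 0], [0, 0]]


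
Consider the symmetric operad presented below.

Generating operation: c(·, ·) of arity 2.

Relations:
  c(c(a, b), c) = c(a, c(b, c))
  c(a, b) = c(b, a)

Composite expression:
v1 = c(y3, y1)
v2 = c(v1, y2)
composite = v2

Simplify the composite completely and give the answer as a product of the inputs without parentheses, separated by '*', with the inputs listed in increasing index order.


y1 * y2 * y3

Shape and order are irrelevant to c; the y-input set decides.
c(y3, y1) spells out as y3 * y1
c(c(y3, y1), y2) spells out as y3 * y1 * y2
reordering the factors by index: y1 * y2 * y3


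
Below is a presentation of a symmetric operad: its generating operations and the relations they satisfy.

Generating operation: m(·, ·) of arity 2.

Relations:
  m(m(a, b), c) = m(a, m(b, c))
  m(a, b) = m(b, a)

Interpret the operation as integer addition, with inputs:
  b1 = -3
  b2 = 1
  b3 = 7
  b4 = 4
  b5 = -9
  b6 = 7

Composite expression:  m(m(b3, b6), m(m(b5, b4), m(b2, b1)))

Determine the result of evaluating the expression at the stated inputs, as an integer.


7

m(b3, b6) = 14
m(b5, b4) = -5
m(b2, b1) = -2
m(m(b5, b4), m(b2, b1)) = -7
m(m(b3, b6), m(m(b5, b4), m(b2, b1))) = 7


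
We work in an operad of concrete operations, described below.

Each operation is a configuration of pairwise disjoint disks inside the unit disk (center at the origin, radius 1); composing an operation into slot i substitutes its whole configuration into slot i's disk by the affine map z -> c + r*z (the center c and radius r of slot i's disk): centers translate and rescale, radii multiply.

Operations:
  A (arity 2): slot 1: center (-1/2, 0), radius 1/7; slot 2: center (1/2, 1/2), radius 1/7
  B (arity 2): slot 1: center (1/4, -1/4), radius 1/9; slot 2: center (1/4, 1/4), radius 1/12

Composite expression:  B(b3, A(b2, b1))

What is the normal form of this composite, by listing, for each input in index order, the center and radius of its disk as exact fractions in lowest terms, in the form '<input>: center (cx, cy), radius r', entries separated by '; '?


b1: center (7/24, 7/24), radius 1/84; b2: center (5/24, 1/4), radius 1/84; b3: center (1/4, -1/4), radius 1/9

Below B, radii multiply path by path; the b-disk centers shift.
for b3, the 1-step affine chain lands on center (1/4, -1/4), radius 1/9
for b2, the 2-step affine chain lands on center (5/24, 1/4), radius 1/84
for b1, the 2-step affine chain lands on center (7/24, 7/24), radius 1/84
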